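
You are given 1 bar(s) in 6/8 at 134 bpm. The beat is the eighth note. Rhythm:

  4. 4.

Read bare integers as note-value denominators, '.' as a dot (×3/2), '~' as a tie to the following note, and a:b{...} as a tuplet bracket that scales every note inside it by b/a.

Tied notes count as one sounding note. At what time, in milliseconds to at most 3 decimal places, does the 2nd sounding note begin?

note 2 onset = 3b = 1343.284ms

1. 0.0ms @ 0 + 1343.284ms (3)
2. 1343.284ms @ 3 + 1343.284ms (3)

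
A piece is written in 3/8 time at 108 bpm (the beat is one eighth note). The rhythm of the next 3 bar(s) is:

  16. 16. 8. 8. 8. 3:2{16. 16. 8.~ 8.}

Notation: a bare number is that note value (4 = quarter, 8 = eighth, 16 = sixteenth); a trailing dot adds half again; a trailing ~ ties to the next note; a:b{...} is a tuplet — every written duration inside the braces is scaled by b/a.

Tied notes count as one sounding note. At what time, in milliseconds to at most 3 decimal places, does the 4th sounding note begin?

1. 0.0ms @ 0 + 416.667ms (3/4)
2. 416.667ms @ 3/4 + 416.667ms (3/4)
3. 833.333ms @ 3/2 + 833.333ms (3/2)
4. 1666.667ms @ 3 + 833.333ms (3/2)
5. 2500.0ms @ 9/2 + 833.333ms (3/2)
6. 3333.333ms @ 6 + 277.778ms (1/2)
7. 3611.111ms @ 13/2 + 277.778ms (1/2)
8. 3888.889ms @ 7 + 1111.111ms (2)

note 4 onset = 3b = 1666.667ms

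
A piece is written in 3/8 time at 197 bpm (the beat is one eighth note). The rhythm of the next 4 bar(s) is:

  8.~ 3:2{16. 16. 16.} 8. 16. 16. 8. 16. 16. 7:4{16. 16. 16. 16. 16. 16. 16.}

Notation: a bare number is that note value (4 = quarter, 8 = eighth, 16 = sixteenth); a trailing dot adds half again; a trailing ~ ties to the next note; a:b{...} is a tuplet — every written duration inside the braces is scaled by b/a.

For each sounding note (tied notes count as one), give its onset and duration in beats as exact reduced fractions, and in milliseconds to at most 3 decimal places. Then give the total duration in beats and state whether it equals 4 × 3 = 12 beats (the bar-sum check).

1) 0.0ms=0b +609.137ms=2b
2) 609.137ms=2b +152.284ms=1/2b
3) 761.421ms=5/2b +152.284ms=1/2b
4) 913.706ms=3b +456.853ms=3/2b
5) 1370.558ms=9/2b +228.426ms=3/4b
6) 1598.985ms=21/4b +228.426ms=3/4b
7) 1827.411ms=6b +456.853ms=3/2b
8) 2284.264ms=15/2b +228.426ms=3/4b
9) 2512.69ms=33/4b +228.426ms=3/4b
10) 2741.117ms=9b +130.529ms=3/7b
11) 2871.646ms=66/7b +130.529ms=3/7b
12) 3002.175ms=69/7b +130.529ms=3/7b
13) 3132.705ms=72/7b +130.529ms=3/7b
14) 3263.234ms=75/7b +130.529ms=3/7b
15) 3393.764ms=78/7b +130.529ms=3/7b
16) 3524.293ms=81/7b +130.529ms=3/7b
Σ=12b of 12 (197bpm 3/8) — PASS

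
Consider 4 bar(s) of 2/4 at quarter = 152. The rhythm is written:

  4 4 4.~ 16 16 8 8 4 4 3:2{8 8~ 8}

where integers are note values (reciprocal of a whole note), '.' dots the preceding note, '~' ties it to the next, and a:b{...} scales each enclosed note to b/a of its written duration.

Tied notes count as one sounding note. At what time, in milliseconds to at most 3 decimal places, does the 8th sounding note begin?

note 8 onset = 6b = 2368.421ms

1. 0.0ms @ 0 + 394.737ms (1)
2. 394.737ms @ 1 + 394.737ms (1)
3. 789.474ms @ 2 + 690.789ms (7/4)
4. 1480.263ms @ 15/4 + 98.684ms (1/4)
5. 1578.947ms @ 4 + 197.368ms (1/2)
6. 1776.316ms @ 9/2 + 197.368ms (1/2)
7. 1973.684ms @ 5 + 394.737ms (1)
8. 2368.421ms @ 6 + 394.737ms (1)
9. 2763.158ms @ 7 + 131.579ms (1/3)
10. 2894.737ms @ 22/3 + 263.158ms (2/3)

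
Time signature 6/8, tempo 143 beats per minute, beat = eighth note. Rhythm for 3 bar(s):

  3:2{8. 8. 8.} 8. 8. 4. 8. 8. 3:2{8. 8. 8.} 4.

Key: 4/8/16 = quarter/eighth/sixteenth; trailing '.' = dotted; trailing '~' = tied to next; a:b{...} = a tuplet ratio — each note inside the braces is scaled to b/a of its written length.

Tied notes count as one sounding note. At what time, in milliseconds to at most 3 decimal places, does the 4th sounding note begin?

1. 0.0ms @ 0 + 419.58ms (1)
2. 419.58ms @ 1 + 419.58ms (1)
3. 839.161ms @ 2 + 419.58ms (1)
4. 1258.741ms @ 3 + 629.371ms (3/2)
5. 1888.112ms @ 9/2 + 629.371ms (3/2)
6. 2517.483ms @ 6 + 1258.741ms (3)
7. 3776.224ms @ 9 + 629.371ms (3/2)
8. 4405.594ms @ 21/2 + 629.371ms (3/2)
9. 5034.965ms @ 12 + 419.58ms (1)
10. 5454.545ms @ 13 + 419.58ms (1)
11. 5874.126ms @ 14 + 419.58ms (1)
12. 6293.706ms @ 15 + 1258.741ms (3)

note 4 onset = 3b = 1258.741ms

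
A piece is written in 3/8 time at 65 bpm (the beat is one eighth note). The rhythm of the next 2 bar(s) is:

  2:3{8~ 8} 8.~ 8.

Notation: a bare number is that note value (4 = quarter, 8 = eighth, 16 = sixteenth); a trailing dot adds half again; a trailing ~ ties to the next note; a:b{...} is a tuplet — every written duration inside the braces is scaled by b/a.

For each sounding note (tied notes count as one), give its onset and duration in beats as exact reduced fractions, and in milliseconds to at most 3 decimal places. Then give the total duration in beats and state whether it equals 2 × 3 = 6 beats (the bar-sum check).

1) 0.0ms=0b +2769.231ms=3b
2) 2769.231ms=3b +2769.231ms=3b
Σ=6b of 6 (65bpm 3/8) — PASS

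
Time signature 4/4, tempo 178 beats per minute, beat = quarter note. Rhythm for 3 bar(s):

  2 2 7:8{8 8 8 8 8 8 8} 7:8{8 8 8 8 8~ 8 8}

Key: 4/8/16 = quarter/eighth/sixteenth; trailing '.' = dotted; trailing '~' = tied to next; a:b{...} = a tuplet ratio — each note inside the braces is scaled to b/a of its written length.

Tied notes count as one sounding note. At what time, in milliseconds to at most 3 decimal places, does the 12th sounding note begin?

note 12 onset = 64/7b = 3081.862ms

1. 0.0ms @ 0 + 674.157ms (2)
2. 674.157ms @ 2 + 674.157ms (2)
3. 1348.315ms @ 4 + 192.616ms (4/7)
4. 1540.931ms @ 32/7 + 192.616ms (4/7)
5. 1733.547ms @ 36/7 + 192.616ms (4/7)
6. 1926.164ms @ 40/7 + 192.616ms (4/7)
7. 2118.78ms @ 44/7 + 192.616ms (4/7)
8. 2311.396ms @ 48/7 + 192.616ms (4/7)
9. 2504.013ms @ 52/7 + 192.616ms (4/7)
10. 2696.629ms @ 8 + 192.616ms (4/7)
11. 2889.246ms @ 60/7 + 192.616ms (4/7)
12. 3081.862ms @ 64/7 + 192.616ms (4/7)
13. 3274.478ms @ 68/7 + 192.616ms (4/7)
14. 3467.095ms @ 72/7 + 385.233ms (8/7)
15. 3852.327ms @ 80/7 + 192.616ms (4/7)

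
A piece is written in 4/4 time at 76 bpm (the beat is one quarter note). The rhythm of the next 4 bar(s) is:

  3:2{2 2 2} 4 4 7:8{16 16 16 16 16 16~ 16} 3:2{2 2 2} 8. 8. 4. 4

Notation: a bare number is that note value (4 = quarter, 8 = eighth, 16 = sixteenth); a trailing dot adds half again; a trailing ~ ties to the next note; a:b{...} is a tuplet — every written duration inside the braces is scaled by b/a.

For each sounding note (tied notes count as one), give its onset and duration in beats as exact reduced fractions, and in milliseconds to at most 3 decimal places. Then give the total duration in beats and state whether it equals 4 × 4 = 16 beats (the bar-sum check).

1) 0.0ms=0b +1052.632ms=4/3b
2) 1052.632ms=4/3b +1052.632ms=4/3b
3) 2105.263ms=8/3b +1052.632ms=4/3b
4) 3157.895ms=4b +789.474ms=1b
5) 3947.368ms=5b +789.474ms=1b
6) 4736.842ms=6b +225.564ms=2/7b
7) 4962.406ms=44/7b +225.564ms=2/7b
8) 5187.97ms=46/7b +225.564ms=2/7b
9) 5413.534ms=48/7b +225.564ms=2/7b
10) 5639.098ms=50/7b +225.564ms=2/7b
11) 5864.662ms=52/7b +451.128ms=4/7b
12) 6315.789ms=8b +1052.632ms=4/3b
13) 7368.421ms=28/3b +1052.632ms=4/3b
14) 8421.053ms=32/3b +1052.632ms=4/3b
15) 9473.684ms=12b +592.105ms=3/4b
16) 10065.789ms=51/4b +592.105ms=3/4b
17) 10657.895ms=27/2b +1184.211ms=3/2b
18) 11842.105ms=15b +789.474ms=1b
Σ=16b of 16 (76bpm 4/4) — PASS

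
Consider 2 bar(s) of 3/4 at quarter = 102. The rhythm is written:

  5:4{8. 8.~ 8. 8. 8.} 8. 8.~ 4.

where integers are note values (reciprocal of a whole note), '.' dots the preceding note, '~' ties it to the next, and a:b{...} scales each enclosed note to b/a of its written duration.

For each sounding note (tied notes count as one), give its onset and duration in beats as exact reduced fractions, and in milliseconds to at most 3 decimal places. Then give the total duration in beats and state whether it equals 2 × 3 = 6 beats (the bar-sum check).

1) 0.0ms=0b +352.941ms=3/5b
2) 352.941ms=3/5b +705.882ms=6/5b
3) 1058.824ms=9/5b +352.941ms=3/5b
4) 1411.765ms=12/5b +352.941ms=3/5b
5) 1764.706ms=3b +441.176ms=3/4b
6) 2205.882ms=15/4b +1323.529ms=9/4b
Σ=6b of 6 (102bpm 3/4) — PASS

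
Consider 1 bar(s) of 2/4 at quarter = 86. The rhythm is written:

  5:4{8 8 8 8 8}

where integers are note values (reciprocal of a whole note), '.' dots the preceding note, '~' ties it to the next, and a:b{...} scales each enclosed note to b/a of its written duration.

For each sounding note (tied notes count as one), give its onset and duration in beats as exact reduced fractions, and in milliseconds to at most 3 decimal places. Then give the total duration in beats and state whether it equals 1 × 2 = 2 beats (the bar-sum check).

1) 0.0ms=0b +279.07ms=2/5b
2) 279.07ms=2/5b +279.07ms=2/5b
3) 558.14ms=4/5b +279.07ms=2/5b
4) 837.209ms=6/5b +279.07ms=2/5b
5) 1116.279ms=8/5b +279.07ms=2/5b
Σ=2b of 2 (86bpm 2/4) — PASS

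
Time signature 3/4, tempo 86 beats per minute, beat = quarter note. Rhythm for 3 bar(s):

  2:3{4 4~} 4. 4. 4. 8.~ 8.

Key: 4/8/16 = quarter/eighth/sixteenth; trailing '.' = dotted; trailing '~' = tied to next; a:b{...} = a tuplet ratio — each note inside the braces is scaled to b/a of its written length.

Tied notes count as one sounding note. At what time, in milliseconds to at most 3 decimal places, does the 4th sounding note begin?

1. 0.0ms @ 0 + 1046.512ms (3/2)
2. 1046.512ms @ 3/2 + 2093.023ms (3)
3. 3139.535ms @ 9/2 + 1046.512ms (3/2)
4. 4186.047ms @ 6 + 1046.512ms (3/2)
5. 5232.558ms @ 15/2 + 1046.512ms (3/2)

note 4 onset = 6b = 4186.047ms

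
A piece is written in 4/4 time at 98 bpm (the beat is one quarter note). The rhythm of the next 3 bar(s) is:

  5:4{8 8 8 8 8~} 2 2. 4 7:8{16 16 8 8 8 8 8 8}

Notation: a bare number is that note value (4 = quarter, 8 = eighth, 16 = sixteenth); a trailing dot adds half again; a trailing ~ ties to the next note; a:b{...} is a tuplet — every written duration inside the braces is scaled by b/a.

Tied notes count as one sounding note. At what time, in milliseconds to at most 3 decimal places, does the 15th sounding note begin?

note 15 onset = 80/7b = 6997.085ms

1. 0.0ms @ 0 + 244.898ms (2/5)
2. 244.898ms @ 2/5 + 244.898ms (2/5)
3. 489.796ms @ 4/5 + 244.898ms (2/5)
4. 734.694ms @ 6/5 + 244.898ms (2/5)
5. 979.592ms @ 8/5 + 1469.388ms (12/5)
6. 2448.98ms @ 4 + 1836.735ms (3)
7. 4285.714ms @ 7 + 612.245ms (1)
8. 4897.959ms @ 8 + 174.927ms (2/7)
9. 5072.886ms @ 58/7 + 174.927ms (2/7)
10. 5247.813ms @ 60/7 + 349.854ms (4/7)
11. 5597.668ms @ 64/7 + 349.854ms (4/7)
12. 5947.522ms @ 68/7 + 349.854ms (4/7)
13. 6297.376ms @ 72/7 + 349.854ms (4/7)
14. 6647.23ms @ 76/7 + 349.854ms (4/7)
15. 6997.085ms @ 80/7 + 349.854ms (4/7)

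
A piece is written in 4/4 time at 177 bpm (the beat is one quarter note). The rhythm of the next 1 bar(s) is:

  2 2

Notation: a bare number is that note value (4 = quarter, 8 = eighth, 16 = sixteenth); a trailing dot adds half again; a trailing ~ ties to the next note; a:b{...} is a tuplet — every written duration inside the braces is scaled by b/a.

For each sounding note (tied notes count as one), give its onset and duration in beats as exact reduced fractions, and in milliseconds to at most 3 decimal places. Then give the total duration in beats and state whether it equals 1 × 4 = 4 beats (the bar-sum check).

1) 0.0ms=0b +677.966ms=2b
2) 677.966ms=2b +677.966ms=2b
Σ=4b of 4 (177bpm 4/4) — PASS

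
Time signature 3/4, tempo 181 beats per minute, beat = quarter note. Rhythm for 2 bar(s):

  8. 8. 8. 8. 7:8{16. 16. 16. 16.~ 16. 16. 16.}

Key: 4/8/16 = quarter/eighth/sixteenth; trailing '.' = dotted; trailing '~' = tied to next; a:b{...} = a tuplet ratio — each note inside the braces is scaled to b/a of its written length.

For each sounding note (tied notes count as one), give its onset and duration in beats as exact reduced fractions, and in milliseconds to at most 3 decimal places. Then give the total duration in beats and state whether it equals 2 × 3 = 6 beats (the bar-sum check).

1) 0.0ms=0b +248.619ms=3/4b
2) 248.619ms=3/4b +248.619ms=3/4b
3) 497.238ms=3/2b +248.619ms=3/4b
4) 745.856ms=9/4b +248.619ms=3/4b
5) 994.475ms=3b +142.068ms=3/7b
6) 1136.543ms=24/7b +142.068ms=3/7b
7) 1278.611ms=27/7b +142.068ms=3/7b
8) 1420.679ms=30/7b +284.136ms=6/7b
9) 1704.815ms=36/7b +142.068ms=3/7b
10) 1846.882ms=39/7b +142.068ms=3/7b
Σ=6b of 6 (181bpm 3/4) — PASS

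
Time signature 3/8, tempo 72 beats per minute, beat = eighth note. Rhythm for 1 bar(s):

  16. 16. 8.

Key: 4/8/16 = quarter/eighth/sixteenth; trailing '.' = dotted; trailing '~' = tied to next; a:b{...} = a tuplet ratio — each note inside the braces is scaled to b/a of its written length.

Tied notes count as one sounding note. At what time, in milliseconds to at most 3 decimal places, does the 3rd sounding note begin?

note 3 onset = 3/2b = 1250.0ms

1. 0.0ms @ 0 + 625.0ms (3/4)
2. 625.0ms @ 3/4 + 625.0ms (3/4)
3. 1250.0ms @ 3/2 + 1250.0ms (3/2)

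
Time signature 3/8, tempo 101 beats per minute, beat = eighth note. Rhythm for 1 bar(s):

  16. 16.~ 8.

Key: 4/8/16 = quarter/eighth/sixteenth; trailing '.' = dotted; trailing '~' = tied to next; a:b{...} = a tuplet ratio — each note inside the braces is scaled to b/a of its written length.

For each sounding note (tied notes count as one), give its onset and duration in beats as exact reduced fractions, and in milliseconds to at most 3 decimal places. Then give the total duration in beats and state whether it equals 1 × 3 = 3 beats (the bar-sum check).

1) 0.0ms=0b +445.545ms=3/4b
2) 445.545ms=3/4b +1336.634ms=9/4b
Σ=3b of 3 (101bpm 3/8) — PASS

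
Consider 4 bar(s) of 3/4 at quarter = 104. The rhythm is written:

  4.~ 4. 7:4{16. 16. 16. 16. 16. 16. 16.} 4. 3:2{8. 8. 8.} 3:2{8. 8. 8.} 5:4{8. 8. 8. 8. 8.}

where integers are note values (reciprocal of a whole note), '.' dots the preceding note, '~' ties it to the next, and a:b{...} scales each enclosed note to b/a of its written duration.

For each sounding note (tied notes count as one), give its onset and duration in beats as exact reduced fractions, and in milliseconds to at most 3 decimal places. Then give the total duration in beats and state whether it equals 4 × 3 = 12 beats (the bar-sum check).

1) 0.0ms=0b +1730.769ms=3b
2) 1730.769ms=3b +123.626ms=3/14b
3) 1854.396ms=45/14b +123.626ms=3/14b
4) 1978.022ms=24/7b +123.626ms=3/14b
5) 2101.648ms=51/14b +123.626ms=3/14b
6) 2225.275ms=27/7b +123.626ms=3/14b
7) 2348.901ms=57/14b +123.626ms=3/14b
8) 2472.527ms=30/7b +123.626ms=3/14b
9) 2596.154ms=9/2b +865.385ms=3/2b
10) 3461.538ms=6b +288.462ms=1/2b
11) 3750.0ms=13/2b +288.462ms=1/2b
12) 4038.462ms=7b +288.462ms=1/2b
13) 4326.923ms=15/2b +288.462ms=1/2b
14) 4615.385ms=8b +288.462ms=1/2b
15) 4903.846ms=17/2b +288.462ms=1/2b
16) 5192.308ms=9b +346.154ms=3/5b
17) 5538.462ms=48/5b +346.154ms=3/5b
18) 5884.615ms=51/5b +346.154ms=3/5b
19) 6230.769ms=54/5b +346.154ms=3/5b
20) 6576.923ms=57/5b +346.154ms=3/5b
Σ=12b of 12 (104bpm 3/4) — PASS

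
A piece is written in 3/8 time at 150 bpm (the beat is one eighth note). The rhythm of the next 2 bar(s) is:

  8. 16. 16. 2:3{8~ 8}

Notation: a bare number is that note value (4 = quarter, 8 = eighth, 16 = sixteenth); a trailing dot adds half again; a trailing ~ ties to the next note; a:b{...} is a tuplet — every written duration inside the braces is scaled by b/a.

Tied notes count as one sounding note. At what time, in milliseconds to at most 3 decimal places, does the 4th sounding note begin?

note 4 onset = 3b = 1200.0ms

1. 0.0ms @ 0 + 600.0ms (3/2)
2. 600.0ms @ 3/2 + 300.0ms (3/4)
3. 900.0ms @ 9/4 + 300.0ms (3/4)
4. 1200.0ms @ 3 + 1200.0ms (3)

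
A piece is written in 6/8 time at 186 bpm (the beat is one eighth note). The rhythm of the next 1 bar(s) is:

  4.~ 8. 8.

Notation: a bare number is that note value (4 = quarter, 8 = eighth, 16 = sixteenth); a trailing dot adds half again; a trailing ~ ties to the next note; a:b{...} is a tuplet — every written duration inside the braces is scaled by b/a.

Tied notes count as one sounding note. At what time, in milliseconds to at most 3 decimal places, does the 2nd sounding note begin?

note 2 onset = 9/2b = 1451.613ms

1. 0.0ms @ 0 + 1451.613ms (9/2)
2. 1451.613ms @ 9/2 + 483.871ms (3/2)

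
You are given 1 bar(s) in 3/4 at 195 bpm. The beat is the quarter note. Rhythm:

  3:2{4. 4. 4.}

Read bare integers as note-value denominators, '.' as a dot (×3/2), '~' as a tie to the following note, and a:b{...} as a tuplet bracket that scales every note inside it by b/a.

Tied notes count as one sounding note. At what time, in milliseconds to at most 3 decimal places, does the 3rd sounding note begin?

1. 0.0ms @ 0 + 307.692ms (1)
2. 307.692ms @ 1 + 307.692ms (1)
3. 615.385ms @ 2 + 307.692ms (1)

note 3 onset = 2b = 615.385ms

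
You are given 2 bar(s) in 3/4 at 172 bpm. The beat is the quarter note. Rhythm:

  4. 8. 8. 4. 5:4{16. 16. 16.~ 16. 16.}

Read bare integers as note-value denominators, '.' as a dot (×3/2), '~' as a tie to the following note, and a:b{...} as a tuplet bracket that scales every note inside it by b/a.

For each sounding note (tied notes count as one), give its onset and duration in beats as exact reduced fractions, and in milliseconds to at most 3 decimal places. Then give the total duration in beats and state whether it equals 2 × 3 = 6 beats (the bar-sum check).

1) 0.0ms=0b +523.256ms=3/2b
2) 523.256ms=3/2b +261.628ms=3/4b
3) 784.884ms=9/4b +261.628ms=3/4b
4) 1046.512ms=3b +523.256ms=3/2b
5) 1569.767ms=9/2b +104.651ms=3/10b
6) 1674.419ms=24/5b +104.651ms=3/10b
7) 1779.07ms=51/10b +209.302ms=3/5b
8) 1988.372ms=57/10b +104.651ms=3/10b
Σ=6b of 6 (172bpm 3/4) — PASS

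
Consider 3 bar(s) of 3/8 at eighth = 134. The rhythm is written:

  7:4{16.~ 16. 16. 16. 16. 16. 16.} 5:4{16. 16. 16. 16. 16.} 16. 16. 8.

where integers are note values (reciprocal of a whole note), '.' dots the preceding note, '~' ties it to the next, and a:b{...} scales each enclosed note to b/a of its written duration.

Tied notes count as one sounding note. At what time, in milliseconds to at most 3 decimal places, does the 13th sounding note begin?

note 13 onset = 27/4b = 3022.388ms

1. 0.0ms @ 0 + 383.795ms (6/7)
2. 383.795ms @ 6/7 + 191.898ms (3/7)
3. 575.693ms @ 9/7 + 191.898ms (3/7)
4. 767.591ms @ 12/7 + 191.898ms (3/7)
5. 959.488ms @ 15/7 + 191.898ms (3/7)
6. 1151.386ms @ 18/7 + 191.898ms (3/7)
7. 1343.284ms @ 3 + 268.657ms (3/5)
8. 1611.94ms @ 18/5 + 268.657ms (3/5)
9. 1880.597ms @ 21/5 + 268.657ms (3/5)
10. 2149.254ms @ 24/5 + 268.657ms (3/5)
11. 2417.91ms @ 27/5 + 268.657ms (3/5)
12. 2686.567ms @ 6 + 335.821ms (3/4)
13. 3022.388ms @ 27/4 + 335.821ms (3/4)
14. 3358.209ms @ 15/2 + 671.642ms (3/2)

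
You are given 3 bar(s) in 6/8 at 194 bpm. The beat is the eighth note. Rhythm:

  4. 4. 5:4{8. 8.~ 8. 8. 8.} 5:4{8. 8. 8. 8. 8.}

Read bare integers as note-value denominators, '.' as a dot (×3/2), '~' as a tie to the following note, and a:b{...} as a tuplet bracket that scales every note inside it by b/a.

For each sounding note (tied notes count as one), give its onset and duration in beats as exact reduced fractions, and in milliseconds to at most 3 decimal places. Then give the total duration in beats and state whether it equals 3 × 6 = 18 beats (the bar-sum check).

1) 0.0ms=0b +927.835ms=3b
2) 927.835ms=3b +927.835ms=3b
3) 1855.67ms=6b +371.134ms=6/5b
4) 2226.804ms=36/5b +742.268ms=12/5b
5) 2969.072ms=48/5b +371.134ms=6/5b
6) 3340.206ms=54/5b +371.134ms=6/5b
7) 3711.34ms=12b +371.134ms=6/5b
8) 4082.474ms=66/5b +371.134ms=6/5b
9) 4453.608ms=72/5b +371.134ms=6/5b
10) 4824.742ms=78/5b +371.134ms=6/5b
11) 5195.876ms=84/5b +371.134ms=6/5b
Σ=18b of 18 (194bpm 6/8) — PASS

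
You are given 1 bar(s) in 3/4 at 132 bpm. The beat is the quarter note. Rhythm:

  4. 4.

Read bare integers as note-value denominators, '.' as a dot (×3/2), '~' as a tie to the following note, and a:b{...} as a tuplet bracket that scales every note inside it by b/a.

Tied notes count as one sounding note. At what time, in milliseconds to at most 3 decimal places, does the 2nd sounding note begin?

note 2 onset = 3/2b = 681.818ms

1. 0.0ms @ 0 + 681.818ms (3/2)
2. 681.818ms @ 3/2 + 681.818ms (3/2)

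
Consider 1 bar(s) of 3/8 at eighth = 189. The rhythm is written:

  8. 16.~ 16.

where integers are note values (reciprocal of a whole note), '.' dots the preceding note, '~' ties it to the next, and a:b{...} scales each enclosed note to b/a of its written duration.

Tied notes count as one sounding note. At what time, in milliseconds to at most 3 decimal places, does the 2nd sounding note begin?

1. 0.0ms @ 0 + 476.19ms (3/2)
2. 476.19ms @ 3/2 + 476.19ms (3/2)

note 2 onset = 3/2b = 476.19ms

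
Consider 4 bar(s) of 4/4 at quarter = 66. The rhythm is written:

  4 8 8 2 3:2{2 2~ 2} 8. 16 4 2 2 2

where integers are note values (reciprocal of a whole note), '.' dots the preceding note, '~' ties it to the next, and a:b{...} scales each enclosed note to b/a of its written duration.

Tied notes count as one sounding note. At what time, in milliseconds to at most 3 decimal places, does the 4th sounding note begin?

1. 0.0ms @ 0 + 909.091ms (1)
2. 909.091ms @ 1 + 454.545ms (1/2)
3. 1363.636ms @ 3/2 + 454.545ms (1/2)
4. 1818.182ms @ 2 + 1818.182ms (2)
5. 3636.364ms @ 4 + 1212.121ms (4/3)
6. 4848.485ms @ 16/3 + 2424.242ms (8/3)
7. 7272.727ms @ 8 + 681.818ms (3/4)
8. 7954.545ms @ 35/4 + 227.273ms (1/4)
9. 8181.818ms @ 9 + 909.091ms (1)
10. 9090.909ms @ 10 + 1818.182ms (2)
11. 10909.091ms @ 12 + 1818.182ms (2)
12. 12727.273ms @ 14 + 1818.182ms (2)

note 4 onset = 2b = 1818.182ms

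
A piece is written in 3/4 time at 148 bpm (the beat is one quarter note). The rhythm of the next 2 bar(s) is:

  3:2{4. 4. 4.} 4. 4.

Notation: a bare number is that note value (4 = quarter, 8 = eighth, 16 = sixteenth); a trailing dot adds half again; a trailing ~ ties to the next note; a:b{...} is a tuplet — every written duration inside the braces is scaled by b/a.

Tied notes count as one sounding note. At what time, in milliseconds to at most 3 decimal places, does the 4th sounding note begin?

1. 0.0ms @ 0 + 405.405ms (1)
2. 405.405ms @ 1 + 405.405ms (1)
3. 810.811ms @ 2 + 405.405ms (1)
4. 1216.216ms @ 3 + 608.108ms (3/2)
5. 1824.324ms @ 9/2 + 608.108ms (3/2)

note 4 onset = 3b = 1216.216ms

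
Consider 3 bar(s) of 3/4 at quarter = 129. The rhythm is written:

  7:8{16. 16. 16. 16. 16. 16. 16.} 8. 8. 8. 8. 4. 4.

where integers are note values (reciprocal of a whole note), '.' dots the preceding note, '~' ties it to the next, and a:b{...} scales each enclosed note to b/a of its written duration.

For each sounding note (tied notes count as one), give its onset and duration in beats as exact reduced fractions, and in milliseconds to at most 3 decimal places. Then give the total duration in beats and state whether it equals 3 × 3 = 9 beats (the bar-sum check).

1) 0.0ms=0b +199.336ms=3/7b
2) 199.336ms=3/7b +199.336ms=3/7b
3) 398.671ms=6/7b +199.336ms=3/7b
4) 598.007ms=9/7b +199.336ms=3/7b
5) 797.342ms=12/7b +199.336ms=3/7b
6) 996.678ms=15/7b +199.336ms=3/7b
7) 1196.013ms=18/7b +199.336ms=3/7b
8) 1395.349ms=3b +348.837ms=3/4b
9) 1744.186ms=15/4b +348.837ms=3/4b
10) 2093.023ms=9/2b +348.837ms=3/4b
11) 2441.86ms=21/4b +348.837ms=3/4b
12) 2790.698ms=6b +697.674ms=3/2b
13) 3488.372ms=15/2b +697.674ms=3/2b
Σ=9b of 9 (129bpm 3/4) — PASS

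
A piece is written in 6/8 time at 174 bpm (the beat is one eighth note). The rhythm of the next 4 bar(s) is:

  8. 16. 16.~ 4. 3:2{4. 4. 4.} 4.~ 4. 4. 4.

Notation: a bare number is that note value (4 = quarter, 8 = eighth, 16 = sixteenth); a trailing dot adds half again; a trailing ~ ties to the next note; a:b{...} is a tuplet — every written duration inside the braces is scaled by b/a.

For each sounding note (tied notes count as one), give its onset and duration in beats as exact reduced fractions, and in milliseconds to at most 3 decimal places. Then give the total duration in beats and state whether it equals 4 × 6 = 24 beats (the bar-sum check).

1) 0.0ms=0b +517.241ms=3/2b
2) 517.241ms=3/2b +258.621ms=3/4b
3) 775.862ms=9/4b +1293.103ms=15/4b
4) 2068.966ms=6b +689.655ms=2b
5) 2758.621ms=8b +689.655ms=2b
6) 3448.276ms=10b +689.655ms=2b
7) 4137.931ms=12b +2068.966ms=6b
8) 6206.897ms=18b +1034.483ms=3b
9) 7241.379ms=21b +1034.483ms=3b
Σ=24b of 24 (174bpm 6/8) — PASS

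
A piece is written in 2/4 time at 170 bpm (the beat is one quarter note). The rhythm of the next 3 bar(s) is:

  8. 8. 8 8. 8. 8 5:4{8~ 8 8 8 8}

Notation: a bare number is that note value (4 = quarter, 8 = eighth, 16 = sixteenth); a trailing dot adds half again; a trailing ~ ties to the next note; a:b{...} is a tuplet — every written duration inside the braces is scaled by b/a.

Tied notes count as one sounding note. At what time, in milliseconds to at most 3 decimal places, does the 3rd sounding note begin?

note 3 onset = 3/2b = 529.412ms

1. 0.0ms @ 0 + 264.706ms (3/4)
2. 264.706ms @ 3/4 + 264.706ms (3/4)
3. 529.412ms @ 3/2 + 176.471ms (1/2)
4. 705.882ms @ 2 + 264.706ms (3/4)
5. 970.588ms @ 11/4 + 264.706ms (3/4)
6. 1235.294ms @ 7/2 + 176.471ms (1/2)
7. 1411.765ms @ 4 + 282.353ms (4/5)
8. 1694.118ms @ 24/5 + 141.176ms (2/5)
9. 1835.294ms @ 26/5 + 141.176ms (2/5)
10. 1976.471ms @ 28/5 + 141.176ms (2/5)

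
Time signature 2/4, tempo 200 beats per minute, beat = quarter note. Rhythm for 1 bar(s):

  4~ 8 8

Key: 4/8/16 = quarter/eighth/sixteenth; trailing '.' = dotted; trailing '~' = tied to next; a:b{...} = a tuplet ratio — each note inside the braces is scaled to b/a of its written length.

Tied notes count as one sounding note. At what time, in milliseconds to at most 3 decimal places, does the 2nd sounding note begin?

1. 0.0ms @ 0 + 450.0ms (3/2)
2. 450.0ms @ 3/2 + 150.0ms (1/2)

note 2 onset = 3/2b = 450.0ms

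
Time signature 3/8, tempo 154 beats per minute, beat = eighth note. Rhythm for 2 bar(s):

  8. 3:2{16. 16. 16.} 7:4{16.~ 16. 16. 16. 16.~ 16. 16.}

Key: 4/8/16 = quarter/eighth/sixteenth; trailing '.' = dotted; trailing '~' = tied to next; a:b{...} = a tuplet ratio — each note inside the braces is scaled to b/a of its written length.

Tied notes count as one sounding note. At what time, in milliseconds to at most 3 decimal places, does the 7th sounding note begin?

1. 0.0ms @ 0 + 584.416ms (3/2)
2. 584.416ms @ 3/2 + 194.805ms (1/2)
3. 779.221ms @ 2 + 194.805ms (1/2)
4. 974.026ms @ 5/2 + 194.805ms (1/2)
5. 1168.831ms @ 3 + 333.952ms (6/7)
6. 1502.783ms @ 27/7 + 166.976ms (3/7)
7. 1669.759ms @ 30/7 + 166.976ms (3/7)
8. 1836.735ms @ 33/7 + 333.952ms (6/7)
9. 2170.686ms @ 39/7 + 166.976ms (3/7)

note 7 onset = 30/7b = 1669.759ms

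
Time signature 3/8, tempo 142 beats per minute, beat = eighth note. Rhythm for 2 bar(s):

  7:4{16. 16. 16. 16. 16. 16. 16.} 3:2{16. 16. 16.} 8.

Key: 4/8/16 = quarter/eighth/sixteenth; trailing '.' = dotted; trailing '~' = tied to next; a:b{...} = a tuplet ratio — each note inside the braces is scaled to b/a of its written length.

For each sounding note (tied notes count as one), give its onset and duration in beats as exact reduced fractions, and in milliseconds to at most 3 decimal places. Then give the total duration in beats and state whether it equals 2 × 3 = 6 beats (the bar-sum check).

1) 0.0ms=0b +181.087ms=3/7b
2) 181.087ms=3/7b +181.087ms=3/7b
3) 362.173ms=6/7b +181.087ms=3/7b
4) 543.26ms=9/7b +181.087ms=3/7b
5) 724.346ms=12/7b +181.087ms=3/7b
6) 905.433ms=15/7b +181.087ms=3/7b
7) 1086.519ms=18/7b +181.087ms=3/7b
8) 1267.606ms=3b +211.268ms=1/2b
9) 1478.873ms=7/2b +211.268ms=1/2b
10) 1690.141ms=4b +211.268ms=1/2b
11) 1901.408ms=9/2b +633.803ms=3/2b
Σ=6b of 6 (142bpm 3/8) — PASS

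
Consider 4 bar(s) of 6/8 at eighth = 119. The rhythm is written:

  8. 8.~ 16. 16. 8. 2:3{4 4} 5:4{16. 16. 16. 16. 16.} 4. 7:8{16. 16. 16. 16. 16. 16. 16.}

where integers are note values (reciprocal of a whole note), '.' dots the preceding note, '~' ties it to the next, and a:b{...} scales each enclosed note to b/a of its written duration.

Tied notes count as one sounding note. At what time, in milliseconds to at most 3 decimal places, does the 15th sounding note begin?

1. 0.0ms @ 0 + 756.303ms (3/2)
2. 756.303ms @ 3/2 + 1134.454ms (9/4)
3. 1890.756ms @ 15/4 + 378.151ms (3/4)
4. 2268.908ms @ 9/2 + 756.303ms (3/2)
5. 3025.21ms @ 6 + 1512.605ms (3)
6. 4537.815ms @ 9 + 1512.605ms (3)
7. 6050.42ms @ 12 + 302.521ms (3/5)
8. 6352.941ms @ 63/5 + 302.521ms (3/5)
9. 6655.462ms @ 66/5 + 302.521ms (3/5)
10. 6957.983ms @ 69/5 + 302.521ms (3/5)
11. 7260.504ms @ 72/5 + 302.521ms (3/5)
12. 7563.025ms @ 15 + 1512.605ms (3)
13. 9075.63ms @ 18 + 432.173ms (6/7)
14. 9507.803ms @ 132/7 + 432.173ms (6/7)
15. 9939.976ms @ 138/7 + 432.173ms (6/7)
16. 10372.149ms @ 144/7 + 432.173ms (6/7)
17. 10804.322ms @ 150/7 + 432.173ms (6/7)
18. 11236.495ms @ 156/7 + 432.173ms (6/7)
19. 11668.667ms @ 162/7 + 432.173ms (6/7)

note 15 onset = 138/7b = 9939.976ms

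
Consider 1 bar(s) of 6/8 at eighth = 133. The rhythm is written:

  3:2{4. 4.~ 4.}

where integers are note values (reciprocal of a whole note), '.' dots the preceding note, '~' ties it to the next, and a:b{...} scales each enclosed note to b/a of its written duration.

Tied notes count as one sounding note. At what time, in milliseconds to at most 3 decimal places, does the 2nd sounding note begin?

note 2 onset = 2b = 902.256ms

1. 0.0ms @ 0 + 902.256ms (2)
2. 902.256ms @ 2 + 1804.511ms (4)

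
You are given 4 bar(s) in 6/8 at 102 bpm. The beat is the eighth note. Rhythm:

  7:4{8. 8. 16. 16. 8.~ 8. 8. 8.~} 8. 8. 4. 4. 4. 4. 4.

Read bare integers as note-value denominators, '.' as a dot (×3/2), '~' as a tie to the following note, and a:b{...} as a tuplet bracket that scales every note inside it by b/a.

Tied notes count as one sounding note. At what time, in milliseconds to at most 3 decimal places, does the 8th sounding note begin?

1. 0.0ms @ 0 + 504.202ms (6/7)
2. 504.202ms @ 6/7 + 504.202ms (6/7)
3. 1008.403ms @ 12/7 + 252.101ms (3/7)
4. 1260.504ms @ 15/7 + 252.101ms (3/7)
5. 1512.605ms @ 18/7 + 1008.403ms (12/7)
6. 2521.008ms @ 30/7 + 504.202ms (6/7)
7. 3025.21ms @ 36/7 + 1386.555ms (33/14)
8. 4411.765ms @ 15/2 + 882.353ms (3/2)
9. 5294.118ms @ 9 + 1764.706ms (3)
10. 7058.824ms @ 12 + 1764.706ms (3)
11. 8823.529ms @ 15 + 1764.706ms (3)
12. 10588.235ms @ 18 + 1764.706ms (3)
13. 12352.941ms @ 21 + 1764.706ms (3)

note 8 onset = 15/2b = 4411.765ms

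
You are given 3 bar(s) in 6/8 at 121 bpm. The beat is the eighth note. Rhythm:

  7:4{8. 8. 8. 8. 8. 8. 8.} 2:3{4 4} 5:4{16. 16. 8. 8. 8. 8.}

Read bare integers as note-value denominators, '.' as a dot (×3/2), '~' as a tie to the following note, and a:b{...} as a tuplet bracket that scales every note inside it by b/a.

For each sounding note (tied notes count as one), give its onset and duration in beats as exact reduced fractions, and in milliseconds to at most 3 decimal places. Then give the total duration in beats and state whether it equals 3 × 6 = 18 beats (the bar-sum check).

1) 0.0ms=0b +425.03ms=6/7b
2) 425.03ms=6/7b +425.03ms=6/7b
3) 850.059ms=12/7b +425.03ms=6/7b
4) 1275.089ms=18/7b +425.03ms=6/7b
5) 1700.118ms=24/7b +425.03ms=6/7b
6) 2125.148ms=30/7b +425.03ms=6/7b
7) 2550.177ms=36/7b +425.03ms=6/7b
8) 2975.207ms=6b +1487.603ms=3b
9) 4462.81ms=9b +1487.603ms=3b
10) 5950.413ms=12b +297.521ms=3/5b
11) 6247.934ms=63/5b +297.521ms=3/5b
12) 6545.455ms=66/5b +595.041ms=6/5b
13) 7140.496ms=72/5b +595.041ms=6/5b
14) 7735.537ms=78/5b +595.041ms=6/5b
15) 8330.579ms=84/5b +595.041ms=6/5b
Σ=18b of 18 (121bpm 6/8) — PASS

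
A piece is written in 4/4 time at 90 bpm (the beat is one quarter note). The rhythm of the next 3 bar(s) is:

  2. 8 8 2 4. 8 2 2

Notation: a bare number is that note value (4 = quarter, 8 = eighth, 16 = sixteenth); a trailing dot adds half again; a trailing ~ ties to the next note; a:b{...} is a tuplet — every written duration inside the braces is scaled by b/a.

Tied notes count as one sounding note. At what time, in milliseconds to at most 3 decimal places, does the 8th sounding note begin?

note 8 onset = 10b = 6666.667ms

1. 0.0ms @ 0 + 2000.0ms (3)
2. 2000.0ms @ 3 + 333.333ms (1/2)
3. 2333.333ms @ 7/2 + 333.333ms (1/2)
4. 2666.667ms @ 4 + 1333.333ms (2)
5. 4000.0ms @ 6 + 1000.0ms (3/2)
6. 5000.0ms @ 15/2 + 333.333ms (1/2)
7. 5333.333ms @ 8 + 1333.333ms (2)
8. 6666.667ms @ 10 + 1333.333ms (2)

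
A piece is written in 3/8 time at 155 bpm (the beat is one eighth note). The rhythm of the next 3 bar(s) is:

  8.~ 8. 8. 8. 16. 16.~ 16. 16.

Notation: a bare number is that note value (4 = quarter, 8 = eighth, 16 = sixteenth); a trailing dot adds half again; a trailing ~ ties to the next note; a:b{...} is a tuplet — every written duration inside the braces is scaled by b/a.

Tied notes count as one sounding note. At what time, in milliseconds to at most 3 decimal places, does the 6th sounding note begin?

1. 0.0ms @ 0 + 1161.29ms (3)
2. 1161.29ms @ 3 + 580.645ms (3/2)
3. 1741.935ms @ 9/2 + 580.645ms (3/2)
4. 2322.581ms @ 6 + 290.323ms (3/4)
5. 2612.903ms @ 27/4 + 580.645ms (3/2)
6. 3193.548ms @ 33/4 + 290.323ms (3/4)

note 6 onset = 33/4b = 3193.548ms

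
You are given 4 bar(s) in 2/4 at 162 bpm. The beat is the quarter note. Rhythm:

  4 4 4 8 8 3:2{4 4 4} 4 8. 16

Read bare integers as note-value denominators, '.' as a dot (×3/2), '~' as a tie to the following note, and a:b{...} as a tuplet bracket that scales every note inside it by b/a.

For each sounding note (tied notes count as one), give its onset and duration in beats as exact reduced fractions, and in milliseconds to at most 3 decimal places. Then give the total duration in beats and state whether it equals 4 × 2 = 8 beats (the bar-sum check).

1) 0.0ms=0b +370.37ms=1b
2) 370.37ms=1b +370.37ms=1b
3) 740.741ms=2b +370.37ms=1b
4) 1111.111ms=3b +185.185ms=1/2b
5) 1296.296ms=7/2b +185.185ms=1/2b
6) 1481.481ms=4b +246.914ms=2/3b
7) 1728.395ms=14/3b +246.914ms=2/3b
8) 1975.309ms=16/3b +246.914ms=2/3b
9) 2222.222ms=6b +370.37ms=1b
10) 2592.593ms=7b +277.778ms=3/4b
11) 2870.37ms=31/4b +92.593ms=1/4b
Σ=8b of 8 (162bpm 2/4) — PASS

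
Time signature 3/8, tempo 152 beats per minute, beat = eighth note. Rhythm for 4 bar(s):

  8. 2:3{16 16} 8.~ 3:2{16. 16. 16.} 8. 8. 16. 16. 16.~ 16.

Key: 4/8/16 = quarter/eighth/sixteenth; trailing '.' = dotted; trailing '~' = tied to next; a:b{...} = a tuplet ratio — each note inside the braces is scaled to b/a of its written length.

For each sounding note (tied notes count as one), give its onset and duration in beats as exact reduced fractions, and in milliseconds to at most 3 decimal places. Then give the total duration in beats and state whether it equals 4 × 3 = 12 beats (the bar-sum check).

1) 0.0ms=0b +592.105ms=3/2b
2) 592.105ms=3/2b +296.053ms=3/4b
3) 888.158ms=9/4b +296.053ms=3/4b
4) 1184.211ms=3b +789.474ms=2b
5) 1973.684ms=5b +197.368ms=1/2b
6) 2171.053ms=11/2b +197.368ms=1/2b
7) 2368.421ms=6b +592.105ms=3/2b
8) 2960.526ms=15/2b +592.105ms=3/2b
9) 3552.632ms=9b +296.053ms=3/4b
10) 3848.684ms=39/4b +296.053ms=3/4b
11) 4144.737ms=21/2b +592.105ms=3/2b
Σ=12b of 12 (152bpm 3/8) — PASS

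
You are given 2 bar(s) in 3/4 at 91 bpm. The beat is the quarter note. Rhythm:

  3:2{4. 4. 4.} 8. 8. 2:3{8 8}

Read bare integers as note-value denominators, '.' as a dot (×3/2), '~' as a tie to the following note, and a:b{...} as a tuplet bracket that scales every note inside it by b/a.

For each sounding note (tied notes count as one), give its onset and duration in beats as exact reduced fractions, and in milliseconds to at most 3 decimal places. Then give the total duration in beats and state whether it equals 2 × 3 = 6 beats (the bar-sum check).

1) 0.0ms=0b +659.341ms=1b
2) 659.341ms=1b +659.341ms=1b
3) 1318.681ms=2b +659.341ms=1b
4) 1978.022ms=3b +494.505ms=3/4b
5) 2472.527ms=15/4b +494.505ms=3/4b
6) 2967.033ms=9/2b +494.505ms=3/4b
7) 3461.538ms=21/4b +494.505ms=3/4b
Σ=6b of 6 (91bpm 3/4) — PASS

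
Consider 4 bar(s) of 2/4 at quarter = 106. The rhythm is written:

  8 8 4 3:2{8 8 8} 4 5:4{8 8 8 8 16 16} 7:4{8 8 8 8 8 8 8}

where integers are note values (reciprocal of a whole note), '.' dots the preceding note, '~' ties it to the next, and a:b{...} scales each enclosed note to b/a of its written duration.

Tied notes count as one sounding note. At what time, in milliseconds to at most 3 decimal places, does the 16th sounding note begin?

1. 0.0ms @ 0 + 283.019ms (1/2)
2. 283.019ms @ 1/2 + 283.019ms (1/2)
3. 566.038ms @ 1 + 566.038ms (1)
4. 1132.075ms @ 2 + 188.679ms (1/3)
5. 1320.755ms @ 7/3 + 188.679ms (1/3)
6. 1509.434ms @ 8/3 + 188.679ms (1/3)
7. 1698.113ms @ 3 + 566.038ms (1)
8. 2264.151ms @ 4 + 226.415ms (2/5)
9. 2490.566ms @ 22/5 + 226.415ms (2/5)
10. 2716.981ms @ 24/5 + 226.415ms (2/5)
11. 2943.396ms @ 26/5 + 226.415ms (2/5)
12. 3169.811ms @ 28/5 + 113.208ms (1/5)
13. 3283.019ms @ 29/5 + 113.208ms (1/5)
14. 3396.226ms @ 6 + 161.725ms (2/7)
15. 3557.951ms @ 44/7 + 161.725ms (2/7)
16. 3719.677ms @ 46/7 + 161.725ms (2/7)
17. 3881.402ms @ 48/7 + 161.725ms (2/7)
18. 4043.127ms @ 50/7 + 161.725ms (2/7)
19. 4204.852ms @ 52/7 + 161.725ms (2/7)
20. 4366.577ms @ 54/7 + 161.725ms (2/7)

note 16 onset = 46/7b = 3719.677ms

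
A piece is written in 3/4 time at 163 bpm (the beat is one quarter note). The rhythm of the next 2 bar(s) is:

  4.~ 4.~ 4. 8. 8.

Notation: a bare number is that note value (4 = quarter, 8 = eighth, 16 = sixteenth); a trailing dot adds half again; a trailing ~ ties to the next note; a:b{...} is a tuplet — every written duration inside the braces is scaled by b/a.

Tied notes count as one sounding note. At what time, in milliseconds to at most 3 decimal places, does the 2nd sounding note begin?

1. 0.0ms @ 0 + 1656.442ms (9/2)
2. 1656.442ms @ 9/2 + 276.074ms (3/4)
3. 1932.515ms @ 21/4 + 276.074ms (3/4)

note 2 onset = 9/2b = 1656.442ms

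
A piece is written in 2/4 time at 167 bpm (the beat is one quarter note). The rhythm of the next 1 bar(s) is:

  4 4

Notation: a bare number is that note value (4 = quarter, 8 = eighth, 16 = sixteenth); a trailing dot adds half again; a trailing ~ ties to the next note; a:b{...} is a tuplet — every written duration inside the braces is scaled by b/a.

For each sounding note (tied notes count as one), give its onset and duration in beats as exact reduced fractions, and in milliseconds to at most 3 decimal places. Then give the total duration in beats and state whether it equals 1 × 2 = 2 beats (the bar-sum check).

1) 0.0ms=0b +359.281ms=1b
2) 359.281ms=1b +359.281ms=1b
Σ=2b of 2 (167bpm 2/4) — PASS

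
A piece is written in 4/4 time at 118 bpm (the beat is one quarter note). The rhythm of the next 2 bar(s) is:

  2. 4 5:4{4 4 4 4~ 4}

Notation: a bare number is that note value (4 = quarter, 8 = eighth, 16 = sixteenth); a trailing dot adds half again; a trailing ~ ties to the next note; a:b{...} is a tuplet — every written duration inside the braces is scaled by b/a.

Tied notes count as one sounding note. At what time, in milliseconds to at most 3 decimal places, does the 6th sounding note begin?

1. 0.0ms @ 0 + 1525.424ms (3)
2. 1525.424ms @ 3 + 508.475ms (1)
3. 2033.898ms @ 4 + 406.78ms (4/5)
4. 2440.678ms @ 24/5 + 406.78ms (4/5)
5. 2847.458ms @ 28/5 + 406.78ms (4/5)
6. 3254.237ms @ 32/5 + 813.559ms (8/5)

note 6 onset = 32/5b = 3254.237ms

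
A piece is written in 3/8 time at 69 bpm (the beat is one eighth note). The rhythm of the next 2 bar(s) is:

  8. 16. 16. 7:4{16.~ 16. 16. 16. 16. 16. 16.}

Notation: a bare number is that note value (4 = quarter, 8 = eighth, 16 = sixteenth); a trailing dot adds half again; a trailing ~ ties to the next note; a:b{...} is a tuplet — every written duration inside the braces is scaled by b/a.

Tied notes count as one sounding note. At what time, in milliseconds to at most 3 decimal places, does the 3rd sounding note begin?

1. 0.0ms @ 0 + 1304.348ms (3/2)
2. 1304.348ms @ 3/2 + 652.174ms (3/4)
3. 1956.522ms @ 9/4 + 652.174ms (3/4)
4. 2608.696ms @ 3 + 745.342ms (6/7)
5. 3354.037ms @ 27/7 + 372.671ms (3/7)
6. 3726.708ms @ 30/7 + 372.671ms (3/7)
7. 4099.379ms @ 33/7 + 372.671ms (3/7)
8. 4472.05ms @ 36/7 + 372.671ms (3/7)
9. 4844.72ms @ 39/7 + 372.671ms (3/7)

note 3 onset = 9/4b = 1956.522ms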